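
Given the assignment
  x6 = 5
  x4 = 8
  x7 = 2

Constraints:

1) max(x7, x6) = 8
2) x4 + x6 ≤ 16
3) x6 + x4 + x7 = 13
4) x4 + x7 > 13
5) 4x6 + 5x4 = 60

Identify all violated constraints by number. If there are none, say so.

The assignment fails constraints 1, 3, 4.

1) max(2, 5) = 5, not 8 — does not hold.
2) x4 + x6 = 8 + 5 = 13; 13 ≤ 16 — holds.
3) x6 + x4 + x7 = 5 + 8 + 2 = 15, not 13 — does not hold.
4) x4 + x7 = 8 + 2 = 10; 10 ≤ 13, bound 13 not met — does not hold.
5) 4x6 + 5x4 = 4(5) + 5(8) = 60 — holds.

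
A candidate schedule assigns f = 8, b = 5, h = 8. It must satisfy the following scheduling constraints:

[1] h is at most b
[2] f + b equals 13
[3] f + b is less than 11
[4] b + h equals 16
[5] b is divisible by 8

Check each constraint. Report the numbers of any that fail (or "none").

The assignment fails constraints 1, 3, 4, and 5.

[1] h = 8, b = 5; 8 > 5 (want ≤)  fails
[2] f + b = 8 + 5 = 13  holds
[3] f + b = 8 + 5 = 13; 13 ≥ 11, bound 11 not met  fails
[4] b + h = 5 + 8 = 13, not 16  fails
[5] 5 = 8*0 + 5, so 8 does not divide 5  fails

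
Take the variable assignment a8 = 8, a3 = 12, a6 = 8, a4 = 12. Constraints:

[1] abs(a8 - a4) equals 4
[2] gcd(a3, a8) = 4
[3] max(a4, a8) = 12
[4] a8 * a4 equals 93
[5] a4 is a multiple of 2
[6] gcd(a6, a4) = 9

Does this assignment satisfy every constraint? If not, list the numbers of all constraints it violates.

No — constraints 4, 6 are not satisfied.

[1] abs(8 - 12) = 4  true
[2] gcd(12, 8) = 4  true
[3] max(12, 8) = 12  true
[4] a8 * a4 = 8 * 12 = 96, not 93  false
[5] 12 / 2 = 6, so 2 divides 12  true
[6] gcd(8, 12) = 4, not 9  false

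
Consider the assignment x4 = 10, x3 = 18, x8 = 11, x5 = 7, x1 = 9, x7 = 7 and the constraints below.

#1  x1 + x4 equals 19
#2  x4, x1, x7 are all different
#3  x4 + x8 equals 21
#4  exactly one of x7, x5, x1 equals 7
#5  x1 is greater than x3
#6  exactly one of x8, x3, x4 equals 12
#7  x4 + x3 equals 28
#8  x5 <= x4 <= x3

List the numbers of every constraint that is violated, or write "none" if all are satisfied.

No — constraints 4, 5, 6 are not satisfied.

#1 x1 + x4 = 9 + 10 = 19 — satisfied.
#2 values 10, 9, 7 are pairwise distinct — satisfied.
#3 x4 + x8 = 10 + 11 = 21 — satisfied.
#4 x7=7, x5=7, x1=9; 2 of them equal 7, not exactly one — violated.
#5 x1 = 9, x3 = 18; 9 ≤ 18 (want >) — violated.
#6 x8=11, x3=18, x4=10; 0 of them equal 12, not exactly one — violated.
#7 x4 + x3 = 10 + 18 = 28 — satisfied.
#8 values 7 <= 10 <= 18 — satisfied.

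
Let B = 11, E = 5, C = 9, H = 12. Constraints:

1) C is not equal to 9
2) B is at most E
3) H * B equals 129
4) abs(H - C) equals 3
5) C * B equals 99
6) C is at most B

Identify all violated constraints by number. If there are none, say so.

Violated: 1, 2, 3.

1) C = 9, but 9 is required to differ  no
2) B = 11, E = 5; 11 > 5 (want ≤)  no
3) H * B = 12 * 11 = 132, not 129  no
4) abs(12 - 9) = 3  yes
5) C * B = 9 * 11 = 99  yes
6) C = 9, B = 11; 9 ≤ 11  yes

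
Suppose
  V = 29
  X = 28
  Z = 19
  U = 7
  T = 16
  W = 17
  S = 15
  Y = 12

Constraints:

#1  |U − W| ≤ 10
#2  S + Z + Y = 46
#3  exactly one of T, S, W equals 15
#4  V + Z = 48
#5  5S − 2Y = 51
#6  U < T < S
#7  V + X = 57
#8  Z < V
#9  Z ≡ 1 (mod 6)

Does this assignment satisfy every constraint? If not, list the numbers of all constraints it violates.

#1 |7 − 17| = 10; 10 ≤ 10 — holds.
#2 S + Z + Y = 15 + 19 + 12 = 46 — holds.
#3 T=16, S=15, W=17; 1 of them equals 15 — holds.
#4 V + Z = 29 + 19 = 48 — holds.
#5 5S − 2Y = 5(15) − 2(12) = 51 — holds.
#6 values 7, 16, 15; T = 16 is not < S = 15 — does not hold.
#7 V + X = 29 + 28 = 57 — holds.
#8 Z = 19, V = 29; 19 < 29 — holds.
#9 19 mod 6 = 1 — holds.

No — constraint 6 is not satisfied.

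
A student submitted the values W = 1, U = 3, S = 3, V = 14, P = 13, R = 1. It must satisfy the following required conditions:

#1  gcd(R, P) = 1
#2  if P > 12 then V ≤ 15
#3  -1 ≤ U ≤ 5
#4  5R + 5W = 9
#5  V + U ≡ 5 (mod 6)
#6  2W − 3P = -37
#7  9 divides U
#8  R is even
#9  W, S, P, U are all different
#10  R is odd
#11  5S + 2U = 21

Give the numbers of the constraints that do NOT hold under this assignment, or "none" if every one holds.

Violated: 4, 7, 8, and 9.

#1 gcd(1, 13) = 1  ✓
#2 P = 13 > 12, so we need V ≤ 15; V = 14 ≤ 15  ✓
#3 U = 3 lies in [-1, 5]  ✓
#4 5R + 5W = 5(1) + 5(1) = 10, not 9  ✗
#5 V + U = 17; 17 mod 6 = 5  ✓
#6 2W − 3P = 2(1) − 3(13) = -37  ✓
#7 3 = 9×0 + 3, so 9 does not divide 3  ✗
#8 R = 1 is odd  ✗
#9 S = U = 3, not all different  ✗
#10 R = 1 is odd  ✓
#11 5S + 2U = 5(3) + 2(3) = 21  ✓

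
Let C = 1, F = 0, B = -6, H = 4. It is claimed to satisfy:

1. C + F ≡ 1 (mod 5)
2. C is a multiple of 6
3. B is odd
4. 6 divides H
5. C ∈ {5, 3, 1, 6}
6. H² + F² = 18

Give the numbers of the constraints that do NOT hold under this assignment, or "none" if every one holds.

The assignment fails constraints 2, 3, 4, 6.

1. C + F = 1; 1 mod 5 = 1 — satisfied.
2. 1 = 6×0 + 1, so 6 does not divide 1 — violated.
3. B = -6 is even — violated.
4. 4 = 6×0 + 4, so 6 does not divide 4 — violated.
5. C = 1 is in {5, 3, 1, 6} — satisfied.
6. H² + F² = 4² + 0² = 16 + 0 = 16, not 18 — violated.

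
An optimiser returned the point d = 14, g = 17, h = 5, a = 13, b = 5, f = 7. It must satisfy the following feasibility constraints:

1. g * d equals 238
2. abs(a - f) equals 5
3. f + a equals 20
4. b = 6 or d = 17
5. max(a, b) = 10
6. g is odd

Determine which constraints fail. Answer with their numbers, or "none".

1. g * d = 17 * 14 = 238 — satisfied.
2. abs(13 - 7) = 6, not 5 — violated.
3. f + a = 7 + 13 = 20 — satisfied.
4. b = 5 ≠ 6 and d = 14 ≠ 17; both disjuncts false — violated.
5. max(13, 5) = 13, not 10 — violated.
6. g = 17 is odd — satisfied.

Violated: 2, 4, 5.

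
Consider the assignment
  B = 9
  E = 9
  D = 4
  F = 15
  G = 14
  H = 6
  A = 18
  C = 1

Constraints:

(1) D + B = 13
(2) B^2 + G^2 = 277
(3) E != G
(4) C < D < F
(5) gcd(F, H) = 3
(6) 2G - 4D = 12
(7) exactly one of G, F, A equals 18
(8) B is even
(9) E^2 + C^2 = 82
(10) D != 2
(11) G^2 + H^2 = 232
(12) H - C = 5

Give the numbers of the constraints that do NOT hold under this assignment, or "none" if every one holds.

(1) D + B = 4 + 9 = 13 — holds.
(2) B^2 + G^2 = 9^2 + 14^2 = 81 + 196 = 277 — holds.
(3) E = 9, G = 14; distinct — holds.
(4) values 1 < 4 < 15 — holds.
(5) gcd(15, 6) = 3 — holds.
(6) 2G - 4D = 2(14) - 4(4) = 12 — holds.
(7) G=14, F=15, A=18; 1 of them equals 18 — holds.
(8) B = 9 is odd — fails.
(9) E^2 + C^2 = 9^2 + 1^2 = 81 + 1 = 82 — holds.
(10) D = 4, and 4 ≠ 2 — holds.
(11) G^2 + H^2 = 14^2 + 6^2 = 196 + 36 = 232 — holds.
(12) H - C = 6 - 1 = 5 — holds.

No — constraint 8 is not satisfied.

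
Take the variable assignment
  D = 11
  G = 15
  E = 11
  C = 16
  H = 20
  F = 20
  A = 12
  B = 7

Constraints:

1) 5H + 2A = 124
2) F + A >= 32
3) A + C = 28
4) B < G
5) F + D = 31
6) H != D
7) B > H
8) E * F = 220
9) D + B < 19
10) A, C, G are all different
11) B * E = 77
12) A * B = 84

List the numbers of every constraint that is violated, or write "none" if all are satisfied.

1) 5H + 2A = 5(20) + 2(12) = 124 — holds.
2) F + A = 20 + 12 = 32; 32 ≥ 32 — holds.
3) A + C = 12 + 16 = 28 — holds.
4) B = 7, G = 15; 7 < 15 — holds.
5) F + D = 20 + 11 = 31 — holds.
6) H = 20, D = 11; distinct — holds.
7) B = 7, H = 20; 7 ≤ 20 (want >) — fails.
8) E * F = 11 * 20 = 220 — holds.
9) D + B = 11 + 7 = 18; 18 < 19 — holds.
10) values 12, 16, 15 are pairwise distinct — holds.
11) B * E = 7 * 11 = 77 — holds.
12) A * B = 12 * 7 = 84 — holds.

Constraint 7 does not hold.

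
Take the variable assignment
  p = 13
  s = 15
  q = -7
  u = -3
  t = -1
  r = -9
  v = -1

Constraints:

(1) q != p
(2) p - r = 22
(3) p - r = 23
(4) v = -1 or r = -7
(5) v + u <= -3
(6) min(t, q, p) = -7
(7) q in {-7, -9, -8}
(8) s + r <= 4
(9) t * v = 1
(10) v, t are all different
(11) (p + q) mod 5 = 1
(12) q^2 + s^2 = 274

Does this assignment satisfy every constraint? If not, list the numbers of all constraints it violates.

Violated: 3, 8, and 10.

(1) q = -7, p = 13; distinct — OK.
(2) p - r = 13 - (-9) = 22 — OK.
(3) p - r = 13 - (-9) = 22, not 23 — violated.
(4) v = -1 = -1 (first disjunct) — OK.
(5) v + u = -1 + (-3) = -4; -4 ≤ -3 — OK.
(6) min(-1, -7, 13) = -7 — OK.
(7) q = -7 is in {-7, -9, -8} — OK.
(8) s + r = 15 + (-9) = 6; 6 > 4, bound 4 not met — violated.
(9) t * v = -1 * (-1) = 1 — OK.
(10) v = t = -1, not all different — violated.
(11) p + q = 6; 6 mod 5 = 1 — OK.
(12) q^2 + s^2 = (-7)^2 + 15^2 = 49 + 225 = 274 — OK.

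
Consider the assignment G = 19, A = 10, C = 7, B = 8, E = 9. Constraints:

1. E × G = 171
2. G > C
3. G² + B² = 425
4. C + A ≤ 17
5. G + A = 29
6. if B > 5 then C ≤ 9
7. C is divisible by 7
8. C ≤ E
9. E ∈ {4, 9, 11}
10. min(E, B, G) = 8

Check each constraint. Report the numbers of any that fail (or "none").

No violations.

1. E × G = 9 × 19 = 171  ✓
2. G = 19, C = 7; 19 > 7  ✓
3. G² + B² = 19² + 8² = 361 + 64 = 425  ✓
4. C + A = 7 + 10 = 17; 17 ≤ 17  ✓
5. G + A = 19 + 10 = 29  ✓
6. B = 8 > 5, so we need C ≤ 9; C = 7 ≤ 9  ✓
7. 7 / 7 = 1, so 7 divides 7  ✓
8. C = 7, E = 9; 7 ≤ 9  ✓
9. E = 9 is in {4, 9, 11}  ✓
10. min(9, 8, 19) = 8  ✓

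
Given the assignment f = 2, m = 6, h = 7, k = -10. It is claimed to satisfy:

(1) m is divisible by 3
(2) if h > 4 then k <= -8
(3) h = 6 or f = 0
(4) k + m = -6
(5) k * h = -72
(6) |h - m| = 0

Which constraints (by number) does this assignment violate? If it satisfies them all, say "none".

(1) 6 / 3 = 2, so 3 divides 6  holds
(2) h = 7 > 4, so we need k ≤ -8; k = -10 ≤ -8  holds
(3) h = 7 ≠ 6 and f = 2 ≠ 0; both disjuncts false  fails
(4) k + m = -10 + 6 = -4, not -6  fails
(5) k * h = -10 * 7 = -70, not -72  fails
(6) |7 - 6| = 1, not 0  fails

Violated: 3, 4, 5, and 6.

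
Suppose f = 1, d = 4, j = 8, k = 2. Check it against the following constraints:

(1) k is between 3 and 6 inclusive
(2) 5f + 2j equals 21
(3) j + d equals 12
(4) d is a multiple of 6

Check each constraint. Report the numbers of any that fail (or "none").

No — constraints 1, 4 are not satisfied.

(1) k = 2 is outside [3, 6] — does not hold.
(2) 5f + 2j = 5(1) + 2(8) = 21 — holds.
(3) j + d = 8 + 4 = 12 — holds.
(4) 4 = 6*0 + 4, so 6 does not divide 4 — does not hold.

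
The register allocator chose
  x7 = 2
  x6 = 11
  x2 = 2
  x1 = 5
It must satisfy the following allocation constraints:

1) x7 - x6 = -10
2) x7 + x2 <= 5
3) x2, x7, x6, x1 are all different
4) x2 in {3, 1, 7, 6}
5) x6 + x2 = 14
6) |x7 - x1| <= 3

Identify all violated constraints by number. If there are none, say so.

1) x7 - x6 = 2 - 11 = -9, not -10  FAIL
2) x7 + x2 = 2 + 2 = 4; 4 ≤ 5  OK
3) x2 = x7 = 2, not all different  FAIL
4) x2 = 2 is not in {3, 1, 7, 6}  FAIL
5) x6 + x2 = 11 + 2 = 13, not 14  FAIL
6) |2 - 5| = 3; 3 ≤ 3  OK

Violated: 1, 3, 4, and 5.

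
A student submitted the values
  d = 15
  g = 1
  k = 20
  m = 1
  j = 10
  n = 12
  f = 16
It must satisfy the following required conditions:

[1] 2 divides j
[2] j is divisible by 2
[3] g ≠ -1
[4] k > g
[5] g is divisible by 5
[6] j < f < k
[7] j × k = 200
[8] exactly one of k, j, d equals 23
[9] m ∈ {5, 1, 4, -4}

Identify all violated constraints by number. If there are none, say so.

Constraints 5, 8 are violated.

[1] 10 / 2 = 5, so 2 divides 10 — OK.
[2] 10 / 2 = 5, so 2 divides 10 — OK.
[3] g = 1, and 1 ≠ -1 — OK.
[4] k = 20, g = 1; 20 > 1 — OK.
[5] 1 = 5×0 + 1, so 5 does not divide 1 — violated.
[6] values 10 < 16 < 20 — OK.
[7] j × k = 10 × 20 = 200 — OK.
[8] k=20, j=10, d=15; 0 of them equal 23, not exactly one — violated.
[9] m = 1 is in {5, 1, 4, -4} — OK.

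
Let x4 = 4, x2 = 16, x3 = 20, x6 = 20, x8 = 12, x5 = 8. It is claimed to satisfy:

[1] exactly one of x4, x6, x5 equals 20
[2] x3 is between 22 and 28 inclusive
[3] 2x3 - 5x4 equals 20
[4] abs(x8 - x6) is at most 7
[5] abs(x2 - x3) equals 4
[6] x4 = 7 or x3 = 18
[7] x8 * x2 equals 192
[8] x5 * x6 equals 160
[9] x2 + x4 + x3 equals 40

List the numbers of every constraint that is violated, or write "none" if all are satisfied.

No — constraints 2, 4, and 6 are not satisfied.

[1] x4=4, x6=20, x5=8; 1 of them equals 20 — OK.
[2] x3 = 20 is outside [22, 28] — violated.
[3] 2x3 - 5x4 = 2(20) - 5(4) = 20 — OK.
[4] abs(12 - 20) = 8; 8 > 7, exceeds bound 7 — violated.
[5] abs(16 - 20) = 4 — OK.
[6] x4 = 4 ≠ 7 and x3 = 20 ≠ 18; both disjuncts false — violated.
[7] x8 * x2 = 12 * 16 = 192 — OK.
[8] x5 * x6 = 8 * 20 = 160 — OK.
[9] x2 + x4 + x3 = 16 + 4 + 20 = 40 — OK.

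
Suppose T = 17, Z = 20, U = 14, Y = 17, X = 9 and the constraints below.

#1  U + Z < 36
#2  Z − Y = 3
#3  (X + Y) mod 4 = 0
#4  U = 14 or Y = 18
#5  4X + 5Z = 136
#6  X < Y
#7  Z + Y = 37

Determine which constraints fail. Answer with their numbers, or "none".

#1 U + Z = 14 + 20 = 34; 34 < 36  yes
#2 Z − Y = 20 − 17 = 3  yes
#3 X + Y = 26; 26 mod 4 = 2, not 0  no
#4 U = 14 = 14 (first disjunct)  yes
#5 4X + 5Z = 4(9) + 5(20) = 136  yes
#6 X = 9, Y = 17; 9 < 17  yes
#7 Z + Y = 20 + 17 = 37  yes

Violated: 3.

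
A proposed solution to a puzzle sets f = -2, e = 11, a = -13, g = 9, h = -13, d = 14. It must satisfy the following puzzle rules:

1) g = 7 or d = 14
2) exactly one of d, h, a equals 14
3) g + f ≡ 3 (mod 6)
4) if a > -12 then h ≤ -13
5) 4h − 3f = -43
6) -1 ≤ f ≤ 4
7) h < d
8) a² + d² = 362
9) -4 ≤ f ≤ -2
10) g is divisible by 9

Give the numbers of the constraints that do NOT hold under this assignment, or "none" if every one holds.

The assignment fails constraints 3, 5, 6, and 8.

1) g = 9 ≠ 7, but d = 14 = 14 (second disjunct) — holds.
2) d=14, h=-13, a=-13; 1 of them equals 14 — holds.
3) g + f = 7; 7 mod 6 = 1, not 3 — does not hold.
4) a = -13, not > -12; antecedent false, conditional vacuously true — holds.
5) 4h − 3f = 4(-13) − 3(-2) = -46, not -43 — does not hold.
6) f = -2 is outside [-1, 4] — does not hold.
7) h = -13, d = 14; -13 < 14 — holds.
8) a² + d² = (-13)² + 14² = 169 + 196 = 365, not 362 — does not hold.
9) f = -2 lies in [-4, -2] — holds.
10) 9 / 9 = 1, so 9 divides 9 — holds.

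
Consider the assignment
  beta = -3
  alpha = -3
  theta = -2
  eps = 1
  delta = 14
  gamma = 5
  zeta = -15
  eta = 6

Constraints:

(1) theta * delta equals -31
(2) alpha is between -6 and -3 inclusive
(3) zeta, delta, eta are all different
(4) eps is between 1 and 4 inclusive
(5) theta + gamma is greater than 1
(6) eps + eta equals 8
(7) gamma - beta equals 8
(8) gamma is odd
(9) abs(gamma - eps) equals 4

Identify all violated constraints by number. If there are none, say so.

Constraints 1 and 6 do not hold.

(1) theta * delta = -2 * 14 = -28, not -31 — does not hold.
(2) alpha = -3 lies in [-6, -3] — holds.
(3) values -15, 14, 6 are pairwise distinct — holds.
(4) eps = 1 lies in [1, 4] — holds.
(5) theta + gamma = -2 + 5 = 3; 3 > 1 — holds.
(6) eps + eta = 1 + 6 = 7, not 8 — does not hold.
(7) gamma - beta = 5 - (-3) = 8 — holds.
(8) gamma = 5 is odd — holds.
(9) abs(5 - 1) = 4 — holds.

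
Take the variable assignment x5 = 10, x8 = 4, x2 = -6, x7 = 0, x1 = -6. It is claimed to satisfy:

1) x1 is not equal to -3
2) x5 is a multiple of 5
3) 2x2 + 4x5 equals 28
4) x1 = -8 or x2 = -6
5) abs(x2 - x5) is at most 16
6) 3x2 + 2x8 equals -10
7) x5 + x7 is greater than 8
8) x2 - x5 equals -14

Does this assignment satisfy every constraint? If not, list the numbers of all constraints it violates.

Constraint 8 does not hold.

1) x1 = -6, and -6 ≠ -3 — holds.
2) 10 / 5 = 2, so 5 divides 10 — holds.
3) 2x2 + 4x5 = 2(-6) + 4(10) = 28 — holds.
4) x1 = -6 ≠ -8, but x2 = -6 = -6 (second disjunct) — holds.
5) abs(-6 - 10) = 16; 16 ≤ 16 — holds.
6) 3x2 + 2x8 = 3(-6) + 2(4) = -10 — holds.
7) x5 + x7 = 10 + 0 = 10; 10 > 8 — holds.
8) x2 - x5 = -6 - 10 = -16, not -14 — does not hold.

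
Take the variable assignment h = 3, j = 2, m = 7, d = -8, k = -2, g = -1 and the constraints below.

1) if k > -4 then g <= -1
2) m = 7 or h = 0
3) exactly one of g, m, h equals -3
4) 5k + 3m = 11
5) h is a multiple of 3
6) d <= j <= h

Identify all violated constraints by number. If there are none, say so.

1) k = -2 > -4, so we need g ≤ -1; g = -1 ≤ -1  true
2) m = 7 = 7 (first disjunct)  true
3) g=-1, m=7, h=3; 0 of them equal -3, not exactly one  false
4) 5k + 3m = 5(-2) + 3(7) = 11  true
5) 3 / 3 = 1, so 3 divides 3  true
6) values -8 <= 2 <= 3  true

Constraint 3 does not hold.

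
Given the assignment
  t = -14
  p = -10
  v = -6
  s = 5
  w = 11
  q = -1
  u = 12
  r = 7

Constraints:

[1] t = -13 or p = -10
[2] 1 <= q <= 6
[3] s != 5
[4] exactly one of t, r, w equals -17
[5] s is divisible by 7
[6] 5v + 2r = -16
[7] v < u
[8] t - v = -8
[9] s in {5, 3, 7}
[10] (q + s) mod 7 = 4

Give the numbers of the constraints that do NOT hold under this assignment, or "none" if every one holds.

No — constraints 2, 3, 4, and 5 are not satisfied.

[1] t = -14 ≠ -13, but p = -10 = -10 (second disjunct) — holds.
[2] q = -1 is outside [1, 6] — does not hold.
[3] s = 5, but 5 is required to differ — does not hold.
[4] t=-14, r=7, w=11; 0 of them equal -17, not exactly one — does not hold.
[5] 5 = 7*0 + 5, so 7 does not divide 5 — does not hold.
[6] 5v + 2r = 5(-6) + 2(7) = -16 — holds.
[7] v = -6, u = 12; -6 < 12 — holds.
[8] t - v = -14 - (-6) = -8 — holds.
[9] s = 5 is in {5, 3, 7} — holds.
[10] q + s = 4; 4 mod 7 = 4 — holds.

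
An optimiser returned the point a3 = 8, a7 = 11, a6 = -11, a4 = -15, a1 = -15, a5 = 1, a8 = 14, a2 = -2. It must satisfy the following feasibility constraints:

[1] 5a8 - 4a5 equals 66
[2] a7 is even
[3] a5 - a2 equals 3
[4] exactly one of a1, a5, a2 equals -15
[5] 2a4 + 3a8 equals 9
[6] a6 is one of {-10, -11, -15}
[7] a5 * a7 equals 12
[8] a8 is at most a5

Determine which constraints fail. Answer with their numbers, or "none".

[1] 5a8 - 4a5 = 5(14) - 4(1) = 66 — satisfied.
[2] a7 = 11 is odd — violated.
[3] a5 - a2 = 1 - (-2) = 3 — satisfied.
[4] a1=-15, a5=1, a2=-2; 1 of them equals -15 — satisfied.
[5] 2a4 + 3a8 = 2(-15) + 3(14) = 12, not 9 — violated.
[6] a6 = -11 is in {-10, -11, -15} — satisfied.
[7] a5 * a7 = 1 * 11 = 11, not 12 — violated.
[8] a8 = 14, a5 = 1; 14 > 1 (want ≤) — violated.

No — constraints 2, 5, 7, and 8 are not satisfied.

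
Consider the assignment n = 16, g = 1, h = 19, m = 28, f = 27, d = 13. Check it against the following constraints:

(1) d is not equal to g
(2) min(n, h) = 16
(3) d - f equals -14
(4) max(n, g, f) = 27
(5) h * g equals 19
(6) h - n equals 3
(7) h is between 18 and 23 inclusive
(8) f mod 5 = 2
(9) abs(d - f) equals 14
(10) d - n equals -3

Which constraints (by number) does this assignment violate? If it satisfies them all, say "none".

No violations.

(1) d = 13, g = 1; distinct — satisfied.
(2) min(16, 19) = 16 — satisfied.
(3) d - f = 13 - 27 = -14 — satisfied.
(4) max(16, 1, 27) = 27 — satisfied.
(5) h * g = 19 * 1 = 19 — satisfied.
(6) h - n = 19 - 16 = 3 — satisfied.
(7) h = 19 lies in [18, 23] — satisfied.
(8) 27 mod 5 = 2 — satisfied.
(9) abs(13 - 27) = 14 — satisfied.
(10) d - n = 13 - 16 = -3 — satisfied.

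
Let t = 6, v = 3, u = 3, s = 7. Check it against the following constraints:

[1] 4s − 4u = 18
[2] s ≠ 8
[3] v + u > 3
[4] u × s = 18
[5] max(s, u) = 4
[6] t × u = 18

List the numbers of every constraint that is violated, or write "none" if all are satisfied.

Constraints 1, 4, and 5 are violated.

[1] 4s − 4u = 4(7) − 4(3) = 16, not 18 — violated.
[2] s = 7, and 7 ≠ 8 — OK.
[3] v + u = 3 + 3 = 6; 6 > 3 — OK.
[4] u × s = 3 × 7 = 21, not 18 — violated.
[5] max(7, 3) = 7, not 4 — violated.
[6] t × u = 6 × 3 = 18 — OK.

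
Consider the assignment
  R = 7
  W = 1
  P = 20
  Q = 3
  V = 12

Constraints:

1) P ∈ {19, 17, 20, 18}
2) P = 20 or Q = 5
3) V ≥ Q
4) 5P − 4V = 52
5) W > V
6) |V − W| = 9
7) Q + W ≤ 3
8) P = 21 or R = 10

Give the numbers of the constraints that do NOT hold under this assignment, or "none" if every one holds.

Constraints 5, 6, 7, 8 are violated.

1) P = 20 is in {19, 17, 20, 18} — holds.
2) P = 20 = 20 (first disjunct) — holds.
3) V = 12, Q = 3; 12 ≥ 3 — holds.
4) 5P − 4V = 5(20) − 4(12) = 52 — holds.
5) W = 1, V = 12; 1 ≤ 12 (want >) — does not hold.
6) |12 − 1| = 11, not 9 — does not hold.
7) Q + W = 3 + 1 = 4; 4 > 3, bound 3 not met — does not hold.
8) P = 20 ≠ 21 and R = 7 ≠ 10; both disjuncts false — does not hold.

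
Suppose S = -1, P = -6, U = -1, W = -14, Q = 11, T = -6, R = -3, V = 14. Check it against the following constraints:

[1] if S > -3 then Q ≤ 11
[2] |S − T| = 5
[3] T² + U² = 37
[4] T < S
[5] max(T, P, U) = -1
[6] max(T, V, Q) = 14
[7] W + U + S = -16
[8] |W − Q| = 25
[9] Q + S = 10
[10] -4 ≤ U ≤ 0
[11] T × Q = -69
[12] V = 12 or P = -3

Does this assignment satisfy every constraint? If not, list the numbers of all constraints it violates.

Constraints 11 and 12 are violated.

[1] S = -1 > -3, so we need Q ≤ 11; Q = 11 ≤ 11 — OK.
[2] |-1 − (-6)| = 5 — OK.
[3] T² + U² = (-6)² + (-1)² = 36 + 1 = 37 — OK.
[4] T = -6, S = -1; -6 < -1 — OK.
[5] max(-6, -6, -1) = -1 — OK.
[6] max(-6, 14, 11) = 14 — OK.
[7] W + U + S = -14 + (-1) + (-1) = -16 — OK.
[8] |-14 − 11| = 25 — OK.
[9] Q + S = 11 + (-1) = 10 — OK.
[10] U = -1 lies in [-4, 0] — OK.
[11] T × Q = -6 × 11 = -66, not -69 — violated.
[12] V = 14 ≠ 12 and P = -6 ≠ -3; both disjuncts false — violated.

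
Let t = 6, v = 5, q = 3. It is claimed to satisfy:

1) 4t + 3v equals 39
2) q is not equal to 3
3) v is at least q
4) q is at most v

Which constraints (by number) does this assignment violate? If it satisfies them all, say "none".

1) 4t + 3v = 4(6) + 3(5) = 39  true
2) q = 3, but 3 is required to differ  false
3) v = 5, q = 3; 5 ≥ 3  true
4) q = 3, v = 5; 3 ≤ 5  true

No — constraint 2 is not satisfied.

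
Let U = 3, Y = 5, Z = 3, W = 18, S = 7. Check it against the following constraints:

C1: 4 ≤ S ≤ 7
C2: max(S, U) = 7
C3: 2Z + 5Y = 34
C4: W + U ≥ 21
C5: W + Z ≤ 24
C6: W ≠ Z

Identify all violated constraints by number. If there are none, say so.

The assignment fails constraint 3.

C1: S = 7 lies in [4, 7] — satisfied.
C2: max(7, 3) = 7 — satisfied.
C3: 2Z + 5Y = 2(3) + 5(5) = 31, not 34 — violated.
C4: W + U = 18 + 3 = 21; 21 ≥ 21 — satisfied.
C5: W + Z = 18 + 3 = 21; 21 ≤ 24 — satisfied.
C6: W = 18, Z = 3; distinct — satisfied.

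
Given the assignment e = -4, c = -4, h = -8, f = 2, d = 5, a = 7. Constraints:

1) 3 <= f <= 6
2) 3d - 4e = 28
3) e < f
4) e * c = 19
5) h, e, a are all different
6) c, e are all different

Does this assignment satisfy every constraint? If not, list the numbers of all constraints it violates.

No — constraints 1, 2, 4, and 6 are not satisfied.

1) f = 2 is outside [3, 6]  false
2) 3d - 4e = 3(5) - 4(-4) = 31, not 28  false
3) e = -4, f = 2; -4 < 2  true
4) e * c = -4 * (-4) = 16, not 19  false
5) values -8, -4, 7 are pairwise distinct  true
6) c = e = -4, not all different  false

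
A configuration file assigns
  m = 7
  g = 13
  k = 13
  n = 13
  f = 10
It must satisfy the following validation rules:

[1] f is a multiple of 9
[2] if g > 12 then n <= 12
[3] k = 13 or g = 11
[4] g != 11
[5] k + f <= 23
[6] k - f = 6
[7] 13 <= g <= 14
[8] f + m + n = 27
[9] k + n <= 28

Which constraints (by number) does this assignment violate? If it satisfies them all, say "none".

Constraints 1, 2, 6, and 8 do not hold.

[1] 10 = 9*1 + 1, so 9 does not divide 10 — violated.
[2] g = 13 > 12, so we need n ≤ 12; but n = 13 > 12 — violated.
[3] k = 13 = 13 (first disjunct) — satisfied.
[4] g = 13, and 13 ≠ 11 — satisfied.
[5] k + f = 13 + 10 = 23; 23 ≤ 23 — satisfied.
[6] k - f = 13 - 10 = 3, not 6 — violated.
[7] g = 13 lies in [13, 14] — satisfied.
[8] f + m + n = 10 + 7 + 13 = 30, not 27 — violated.
[9] k + n = 13 + 13 = 26; 26 ≤ 28 — satisfied.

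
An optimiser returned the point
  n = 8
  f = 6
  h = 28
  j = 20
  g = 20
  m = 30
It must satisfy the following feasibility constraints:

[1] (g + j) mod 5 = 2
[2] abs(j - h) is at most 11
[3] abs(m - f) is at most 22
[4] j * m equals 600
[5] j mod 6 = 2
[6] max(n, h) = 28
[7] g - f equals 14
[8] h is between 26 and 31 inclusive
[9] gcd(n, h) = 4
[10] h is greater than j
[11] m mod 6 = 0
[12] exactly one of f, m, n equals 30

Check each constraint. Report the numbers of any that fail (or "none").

Violated: 1 and 3.

[1] g + j = 40; 40 mod 5 = 0, not 2  fails
[2] abs(20 - 28) = 8; 8 ≤ 11  holds
[3] abs(30 - 6) = 24; 24 > 22, exceeds bound 22  fails
[4] j * m = 20 * 30 = 600  holds
[5] 20 mod 6 = 2  holds
[6] max(8, 28) = 28  holds
[7] g - f = 20 - 6 = 14  holds
[8] h = 28 lies in [26, 31]  holds
[9] gcd(8, 28) = 4  holds
[10] h = 28, j = 20; 28 > 20  holds
[11] 30 mod 6 = 0  holds
[12] f=6, m=30, n=8; 1 of them equals 30  holds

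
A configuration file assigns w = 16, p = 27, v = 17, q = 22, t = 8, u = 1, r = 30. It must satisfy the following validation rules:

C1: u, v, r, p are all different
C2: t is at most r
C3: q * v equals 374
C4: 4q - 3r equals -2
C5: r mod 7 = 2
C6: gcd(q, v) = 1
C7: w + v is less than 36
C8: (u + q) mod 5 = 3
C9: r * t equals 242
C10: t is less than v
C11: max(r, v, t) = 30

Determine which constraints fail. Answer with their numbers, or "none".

C1: values 1, 17, 30, 27 are pairwise distinct — holds.
C2: t = 8, r = 30; 8 ≤ 30 — holds.
C3: q * v = 22 * 17 = 374 — holds.
C4: 4q - 3r = 4(22) - 3(30) = -2 — holds.
C5: 30 mod 7 = 2 — holds.
C6: gcd(22, 17) = 1 — holds.
C7: w + v = 16 + 17 = 33; 33 < 36 — holds.
C8: u + q = 23; 23 mod 5 = 3 — holds.
C9: r * t = 30 * 8 = 240, not 242 — fails.
C10: t = 8, v = 17; 8 < 17 — holds.
C11: max(30, 17, 8) = 30 — holds.

No — constraint 9 is not satisfied.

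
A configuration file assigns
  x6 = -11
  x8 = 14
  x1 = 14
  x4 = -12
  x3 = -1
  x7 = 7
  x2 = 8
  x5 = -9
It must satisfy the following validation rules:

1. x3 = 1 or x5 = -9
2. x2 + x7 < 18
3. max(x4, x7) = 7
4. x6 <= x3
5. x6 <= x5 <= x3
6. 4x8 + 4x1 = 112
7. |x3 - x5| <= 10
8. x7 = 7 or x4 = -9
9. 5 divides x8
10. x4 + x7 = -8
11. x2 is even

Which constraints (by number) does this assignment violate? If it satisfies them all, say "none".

1. x3 = -1 ≠ 1, but x5 = -9 = -9 (second disjunct)  true
2. x2 + x7 = 8 + 7 = 15; 15 < 18  true
3. max(-12, 7) = 7  true
4. x6 = -11, x3 = -1; -11 ≤ -1  true
5. values -11 <= -9 <= -1  true
6. 4x8 + 4x1 = 4(14) + 4(14) = 112  true
7. |-1 - (-9)| = 8; 8 ≤ 10  true
8. x7 = 7 = 7 (first disjunct)  true
9. 14 = 5*2 + 4, so 5 does not divide 14  false
10. x4 + x7 = -12 + 7 = -5, not -8  false
11. x2 = 8 is even  true

The assignment fails constraints 9, 10.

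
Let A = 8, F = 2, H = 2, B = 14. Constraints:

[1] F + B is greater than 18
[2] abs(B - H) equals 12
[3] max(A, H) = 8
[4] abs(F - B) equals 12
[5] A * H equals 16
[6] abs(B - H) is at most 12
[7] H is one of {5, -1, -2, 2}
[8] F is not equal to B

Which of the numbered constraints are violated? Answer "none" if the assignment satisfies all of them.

Constraint 1 does not hold.

[1] F + B = 2 + 14 = 16; 16 ≤ 18, bound 18 not met  fails
[2] abs(14 - 2) = 12  holds
[3] max(8, 2) = 8  holds
[4] abs(2 - 14) = 12  holds
[5] A * H = 8 * 2 = 16  holds
[6] abs(14 - 2) = 12; 12 ≤ 12  holds
[7] H = 2 is in {5, -1, -2, 2}  holds
[8] F = 2, B = 14; distinct  holds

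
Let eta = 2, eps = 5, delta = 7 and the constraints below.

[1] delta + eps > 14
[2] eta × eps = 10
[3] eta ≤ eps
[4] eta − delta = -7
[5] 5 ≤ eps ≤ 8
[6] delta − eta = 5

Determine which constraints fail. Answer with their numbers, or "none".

[1] delta + eps = 7 + 5 = 12; 12 ≤ 14, bound 14 not met — fails.
[2] eta × eps = 2 × 5 = 10 — holds.
[3] eta = 2, eps = 5; 2 ≤ 5 — holds.
[4] eta − delta = 2 − 7 = -5, not -7 — fails.
[5] eps = 5 lies in [5, 8] — holds.
[6] delta − eta = 7 − 2 = 5 — holds.

No — constraints 1 and 4 are not satisfied.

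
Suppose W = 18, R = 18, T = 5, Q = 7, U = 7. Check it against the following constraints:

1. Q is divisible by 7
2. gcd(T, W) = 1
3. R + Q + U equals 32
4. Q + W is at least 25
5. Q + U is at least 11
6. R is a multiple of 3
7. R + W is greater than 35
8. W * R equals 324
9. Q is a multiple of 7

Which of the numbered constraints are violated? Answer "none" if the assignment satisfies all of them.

The assignment satisfies every constraint.

1. 7 / 7 = 1, so 7 divides 7  ✓
2. gcd(5, 18) = 1  ✓
3. R + Q + U = 18 + 7 + 7 = 32  ✓
4. Q + W = 7 + 18 = 25; 25 ≥ 25  ✓
5. Q + U = 7 + 7 = 14; 14 ≥ 11  ✓
6. 18 / 3 = 6, so 3 divides 18  ✓
7. R + W = 18 + 18 = 36; 36 > 35  ✓
8. W * R = 18 * 18 = 324  ✓
9. 7 / 7 = 1, so 7 divides 7  ✓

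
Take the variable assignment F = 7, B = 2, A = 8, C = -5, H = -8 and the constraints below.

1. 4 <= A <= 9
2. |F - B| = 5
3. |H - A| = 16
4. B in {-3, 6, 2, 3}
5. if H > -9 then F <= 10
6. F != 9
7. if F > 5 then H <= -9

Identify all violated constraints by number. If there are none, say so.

1. A = 8 lies in [4, 9]  holds
2. |7 - 2| = 5  holds
3. |-8 - 8| = 16  holds
4. B = 2 is in {-3, 6, 2, 3}  holds
5. H = -8 > -9, so we need F ≤ 10; F = 7 ≤ 10  holds
6. F = 7, and 7 ≠ 9  holds
7. F = 7 > 5, so we need H ≤ -9; but H = -8 > -9  fails

No — constraint 7 is not satisfied.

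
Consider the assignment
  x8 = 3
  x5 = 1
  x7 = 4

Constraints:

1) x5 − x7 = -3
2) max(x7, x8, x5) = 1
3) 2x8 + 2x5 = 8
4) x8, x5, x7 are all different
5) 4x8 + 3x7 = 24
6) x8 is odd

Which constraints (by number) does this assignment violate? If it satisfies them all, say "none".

1) x5 − x7 = 1 − 4 = -3  true
2) max(4, 3, 1) = 4, not 1  false
3) 2x8 + 2x5 = 2(3) + 2(1) = 8  true
4) values 3, 1, 4 are pairwise distinct  true
5) 4x8 + 3x7 = 4(3) + 3(4) = 24  true
6) x8 = 3 is odd  true

No — constraint 2 is not satisfied.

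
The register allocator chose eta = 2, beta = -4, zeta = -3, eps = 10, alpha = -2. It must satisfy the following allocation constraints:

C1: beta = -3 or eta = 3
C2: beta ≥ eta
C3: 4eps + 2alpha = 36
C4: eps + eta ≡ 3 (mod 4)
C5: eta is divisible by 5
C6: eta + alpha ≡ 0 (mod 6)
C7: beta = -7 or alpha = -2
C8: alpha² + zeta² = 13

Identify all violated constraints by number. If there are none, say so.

C1: beta = -4 ≠ -3 and eta = 2 ≠ 3; both disjuncts false  FAIL
C2: beta = -4, eta = 2; -4 < 2 (want ≥)  FAIL
C3: 4eps + 2alpha = 4(10) + 2(-2) = 36  OK
C4: eps + eta = 12; 12 mod 4 = 0, not 3  FAIL
C5: 2 = 5×0 + 2, so 5 does not divide 2  FAIL
C6: eta + alpha = 0; 0 mod 6 = 0  OK
C7: beta = -4 ≠ -7, but alpha = -2 = -2 (second disjunct)  OK
C8: alpha² + zeta² = (-2)² + (-3)² = 4 + 9 = 13  OK

Constraints 1, 2, 4, 5 do not hold.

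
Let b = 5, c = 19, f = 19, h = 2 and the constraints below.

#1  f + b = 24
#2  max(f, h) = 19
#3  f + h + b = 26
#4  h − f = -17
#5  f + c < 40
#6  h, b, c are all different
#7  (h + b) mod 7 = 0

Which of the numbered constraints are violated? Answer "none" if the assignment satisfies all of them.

The assignment satisfies every constraint.

#1 f + b = 19 + 5 = 24 — holds.
#2 max(19, 2) = 19 — holds.
#3 f + h + b = 19 + 2 + 5 = 26 — holds.
#4 h − f = 2 − 19 = -17 — holds.
#5 f + c = 19 + 19 = 38; 38 < 40 — holds.
#6 values 2, 5, 19 are pairwise distinct — holds.
#7 h + b = 7; 7 mod 7 = 0 — holds.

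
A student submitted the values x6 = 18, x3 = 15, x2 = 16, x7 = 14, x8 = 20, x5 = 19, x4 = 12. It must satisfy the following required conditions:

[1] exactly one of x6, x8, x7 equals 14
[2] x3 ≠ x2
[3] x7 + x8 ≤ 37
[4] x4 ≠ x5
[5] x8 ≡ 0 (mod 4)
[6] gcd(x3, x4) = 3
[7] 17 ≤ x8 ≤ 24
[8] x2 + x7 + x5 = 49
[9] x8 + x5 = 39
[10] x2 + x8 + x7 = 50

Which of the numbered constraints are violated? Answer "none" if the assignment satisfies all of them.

No violations.

[1] x6=18, x8=20, x7=14; 1 of them equals 14 — holds.
[2] x3 = 15, x2 = 16; distinct — holds.
[3] x7 + x8 = 14 + 20 = 34; 34 ≤ 37 — holds.
[4] x4 = 12, x5 = 19; distinct — holds.
[5] 20 mod 4 = 0 — holds.
[6] gcd(15, 12) = 3 — holds.
[7] x8 = 20 lies in [17, 24] — holds.
[8] x2 + x7 + x5 = 16 + 14 + 19 = 49 — holds.
[9] x8 + x5 = 20 + 19 = 39 — holds.
[10] x2 + x8 + x7 = 16 + 20 + 14 = 50 — holds.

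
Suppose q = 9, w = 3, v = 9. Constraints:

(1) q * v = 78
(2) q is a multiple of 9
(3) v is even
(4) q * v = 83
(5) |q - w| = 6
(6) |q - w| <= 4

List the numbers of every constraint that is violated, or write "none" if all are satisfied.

Constraints 1, 3, 4, 6 do not hold.

(1) q * v = 9 * 9 = 81, not 78 — fails.
(2) 9 / 9 = 1, so 9 divides 9 — holds.
(3) v = 9 is odd — fails.
(4) q * v = 9 * 9 = 81, not 83 — fails.
(5) |9 - 3| = 6 — holds.
(6) |9 - 3| = 6; 6 > 4, exceeds bound 4 — fails.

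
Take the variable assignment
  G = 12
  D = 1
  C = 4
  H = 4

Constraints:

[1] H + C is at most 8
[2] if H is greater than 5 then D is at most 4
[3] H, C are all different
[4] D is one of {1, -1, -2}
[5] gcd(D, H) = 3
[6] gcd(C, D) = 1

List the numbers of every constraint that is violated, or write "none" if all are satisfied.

No — constraints 3 and 5 are not satisfied.

[1] H + C = 4 + 4 = 8; 8 ≤ 8 — holds.
[2] H = 4, not > 5; antecedent false, conditional vacuously true — holds.
[3] H = C = 4, not all different — does not hold.
[4] D = 1 is in {1, -1, -2} — holds.
[5] gcd(1, 4) = 1, not 3 — does not hold.
[6] gcd(4, 1) = 1 — holds.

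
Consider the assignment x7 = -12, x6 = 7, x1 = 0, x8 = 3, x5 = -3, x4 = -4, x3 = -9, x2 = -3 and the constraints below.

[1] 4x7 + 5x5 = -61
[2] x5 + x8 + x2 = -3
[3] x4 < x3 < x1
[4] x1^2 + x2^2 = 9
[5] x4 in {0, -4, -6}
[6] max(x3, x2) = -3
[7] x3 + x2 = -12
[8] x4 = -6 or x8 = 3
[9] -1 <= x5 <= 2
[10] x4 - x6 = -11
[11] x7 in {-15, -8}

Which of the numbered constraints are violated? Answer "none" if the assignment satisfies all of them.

[1] 4x7 + 5x5 = 4(-12) + 5(-3) = -63, not -61 — does not hold.
[2] x5 + x8 + x2 = -3 + 3 + (-3) = -3 — holds.
[3] values -4, -9, 0; x4 = -4 is not < x3 = -9 — does not hold.
[4] x1^2 + x2^2 = 0^2 + (-3)^2 = 0 + 9 = 9 — holds.
[5] x4 = -4 is in {0, -4, -6} — holds.
[6] max(-9, -3) = -3 — holds.
[7] x3 + x2 = -9 + (-3) = -12 — holds.
[8] x4 = -4 ≠ -6, but x8 = 3 = 3 (second disjunct) — holds.
[9] x5 = -3 is outside [-1, 2] — does not hold.
[10] x4 - x6 = -4 - 7 = -11 — holds.
[11] x7 = -12 is not in {-15, -8} — does not hold.

Constraints 1, 3, 9, and 11 do not hold.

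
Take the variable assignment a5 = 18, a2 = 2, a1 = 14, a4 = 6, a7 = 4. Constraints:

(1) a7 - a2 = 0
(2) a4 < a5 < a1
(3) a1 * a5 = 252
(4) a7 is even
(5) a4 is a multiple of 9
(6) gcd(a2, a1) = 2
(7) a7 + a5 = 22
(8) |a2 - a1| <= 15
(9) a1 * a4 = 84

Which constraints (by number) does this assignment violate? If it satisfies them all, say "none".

Constraints 1, 2, and 5 are violated.

(1) a7 - a2 = 4 - 2 = 2, not 0 — fails.
(2) values 6, 18, 14; a5 = 18 is not < a1 = 14 — fails.
(3) a1 * a5 = 14 * 18 = 252 — holds.
(4) a7 = 4 is even — holds.
(5) 6 = 9*0 + 6, so 9 does not divide 6 — fails.
(6) gcd(2, 14) = 2 — holds.
(7) a7 + a5 = 4 + 18 = 22 — holds.
(8) |2 - 14| = 12; 12 ≤ 15 — holds.
(9) a1 * a4 = 14 * 6 = 84 — holds.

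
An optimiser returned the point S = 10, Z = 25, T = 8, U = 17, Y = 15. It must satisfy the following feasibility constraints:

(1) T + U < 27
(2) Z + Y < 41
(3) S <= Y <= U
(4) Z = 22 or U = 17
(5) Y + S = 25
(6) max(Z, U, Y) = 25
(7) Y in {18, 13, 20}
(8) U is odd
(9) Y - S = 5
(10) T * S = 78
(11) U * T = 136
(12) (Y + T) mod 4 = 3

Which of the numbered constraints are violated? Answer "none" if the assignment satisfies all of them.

(1) T + U = 8 + 17 = 25; 25 < 27  true
(2) Z + Y = 25 + 15 = 40; 40 < 41  true
(3) values 10 <= 15 <= 17  true
(4) Z = 25 ≠ 22, but U = 17 = 17 (second disjunct)  true
(5) Y + S = 15 + 10 = 25  true
(6) max(25, 17, 15) = 25  true
(7) Y = 15 is not in {18, 13, 20}  false
(8) U = 17 is odd  true
(9) Y - S = 15 - 10 = 5  true
(10) T * S = 8 * 10 = 80, not 78  false
(11) U * T = 17 * 8 = 136  true
(12) Y + T = 23; 23 mod 4 = 3  true

Constraints 7, 10 do not hold.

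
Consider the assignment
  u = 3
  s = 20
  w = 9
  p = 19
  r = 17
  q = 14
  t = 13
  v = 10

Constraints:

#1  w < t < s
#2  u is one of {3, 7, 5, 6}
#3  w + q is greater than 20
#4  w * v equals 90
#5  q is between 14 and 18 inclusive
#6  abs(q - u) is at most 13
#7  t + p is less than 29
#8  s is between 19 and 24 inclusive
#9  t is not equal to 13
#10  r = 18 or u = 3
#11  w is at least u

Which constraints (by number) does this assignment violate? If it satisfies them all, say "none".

#1 values 9 < 13 < 20  holds
#2 u = 3 is in {3, 7, 5, 6}  holds
#3 w + q = 9 + 14 = 23; 23 > 20  holds
#4 w * v = 9 * 10 = 90  holds
#5 q = 14 lies in [14, 18]  holds
#6 abs(14 - 3) = 11; 11 ≤ 13  holds
#7 t + p = 13 + 19 = 32; 32 ≥ 29, bound 29 not met  fails
#8 s = 20 lies in [19, 24]  holds
#9 t = 13, but 13 is required to differ  fails
#10 r = 17 ≠ 18, but u = 3 = 3 (second disjunct)  holds
#11 w = 9, u = 3; 9 ≥ 3  holds

No — constraints 7 and 9 are not satisfied.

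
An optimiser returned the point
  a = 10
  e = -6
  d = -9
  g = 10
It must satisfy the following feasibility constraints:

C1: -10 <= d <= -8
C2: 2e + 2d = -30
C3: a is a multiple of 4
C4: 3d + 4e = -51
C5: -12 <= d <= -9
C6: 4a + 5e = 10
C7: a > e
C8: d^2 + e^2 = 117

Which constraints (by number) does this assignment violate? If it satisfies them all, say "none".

Constraint 3 does not hold.

C1: d = -9 lies in [-10, -8]  ✔
C2: 2e + 2d = 2(-6) + 2(-9) = -30  ✔
C3: 10 = 4*2 + 2, so 4 does not divide 10  ✘
C4: 3d + 4e = 3(-9) + 4(-6) = -51  ✔
C5: d = -9 lies in [-12, -9]  ✔
C6: 4a + 5e = 4(10) + 5(-6) = 10  ✔
C7: a = 10, e = -6; 10 > -6  ✔
C8: d^2 + e^2 = (-9)^2 + (-6)^2 = 81 + 36 = 117  ✔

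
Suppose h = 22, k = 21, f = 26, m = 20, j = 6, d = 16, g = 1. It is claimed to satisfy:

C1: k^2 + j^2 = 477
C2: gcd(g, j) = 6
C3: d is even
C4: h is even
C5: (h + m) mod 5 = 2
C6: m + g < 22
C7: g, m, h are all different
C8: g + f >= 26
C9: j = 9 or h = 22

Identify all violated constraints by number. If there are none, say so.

C1: k^2 + j^2 = 21^2 + 6^2 = 441 + 36 = 477 — holds.
C2: gcd(1, 6) = 1, not 6 — fails.
C3: d = 16 is even — holds.
C4: h = 22 is even — holds.
C5: h + m = 42; 42 mod 5 = 2 — holds.
C6: m + g = 20 + 1 = 21; 21 < 22 — holds.
C7: values 1, 20, 22 are pairwise distinct — holds.
C8: g + f = 1 + 26 = 27; 27 ≥ 26 — holds.
C9: j = 6 ≠ 9, but h = 22 = 22 (second disjunct) — holds.

The assignment fails constraint 2.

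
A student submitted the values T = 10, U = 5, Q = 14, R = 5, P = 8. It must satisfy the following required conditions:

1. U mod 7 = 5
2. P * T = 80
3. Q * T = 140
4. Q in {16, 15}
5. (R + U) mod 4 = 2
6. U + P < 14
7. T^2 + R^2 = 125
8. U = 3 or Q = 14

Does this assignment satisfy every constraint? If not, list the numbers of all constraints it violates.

1. 5 mod 7 = 5 — holds.
2. P * T = 8 * 10 = 80 — holds.
3. Q * T = 14 * 10 = 140 — holds.
4. Q = 14 is not in {16, 15} — does not hold.
5. R + U = 10; 10 mod 4 = 2 — holds.
6. U + P = 5 + 8 = 13; 13 < 14 — holds.
7. T^2 + R^2 = 10^2 + 5^2 = 100 + 25 = 125 — holds.
8. U = 5 ≠ 3, but Q = 14 = 14 (second disjunct) — holds.

Constraint 4 does not hold.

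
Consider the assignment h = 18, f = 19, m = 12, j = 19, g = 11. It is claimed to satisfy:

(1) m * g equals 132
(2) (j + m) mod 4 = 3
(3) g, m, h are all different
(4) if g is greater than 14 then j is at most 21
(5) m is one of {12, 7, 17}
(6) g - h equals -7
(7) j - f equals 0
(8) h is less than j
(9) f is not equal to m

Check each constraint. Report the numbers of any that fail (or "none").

The assignment satisfies every constraint.

(1) m * g = 12 * 11 = 132  yes
(2) j + m = 31; 31 mod 4 = 3  yes
(3) values 11, 12, 18 are pairwise distinct  yes
(4) g = 11, not > 14; antecedent false, conditional vacuously true  yes
(5) m = 12 is in {12, 7, 17}  yes
(6) g - h = 11 - 18 = -7  yes
(7) j - f = 19 - 19 = 0  yes
(8) h = 18, j = 19; 18 < 19  yes
(9) f = 19, m = 12; distinct  yes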